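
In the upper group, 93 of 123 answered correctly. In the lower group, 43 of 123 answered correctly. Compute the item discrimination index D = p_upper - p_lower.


p_upper = 93/123 = 0.7561
p_lower = 43/123 = 0.3496
D = 0.7561 - 0.3496 = 0.4065

0.4065


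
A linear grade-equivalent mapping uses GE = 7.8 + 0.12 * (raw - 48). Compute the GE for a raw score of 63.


raw - median = 63 - 48 = 15
slope * diff = 0.12 * 15 = 1.8
GE = 7.8 + 1.8
GE = 9.6

9.6


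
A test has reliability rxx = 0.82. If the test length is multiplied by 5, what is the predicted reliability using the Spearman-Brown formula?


r_new = (n * rxx) / (1 + (n-1) * rxx)
r_new = (5 * 0.82) / (1 + 4 * 0.82)
r_new = 4.1 / 4.28
r_new = 0.9579

0.9579


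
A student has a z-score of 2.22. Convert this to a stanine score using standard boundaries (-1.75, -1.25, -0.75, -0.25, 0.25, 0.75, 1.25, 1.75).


Stanine boundaries: [-1.75, -1.25, -0.75, -0.25, 0.25, 0.75, 1.25, 1.75]
z = 2.22
Check each boundary:
  z >= -1.75 -> could be stanine 2
  z >= -1.25 -> could be stanine 3
  z >= -0.75 -> could be stanine 4
  z >= -0.25 -> could be stanine 5
  z >= 0.25 -> could be stanine 6
  z >= 0.75 -> could be stanine 7
  z >= 1.25 -> could be stanine 8
  z >= 1.75 -> could be stanine 9
Highest qualifying boundary gives stanine = 9

9


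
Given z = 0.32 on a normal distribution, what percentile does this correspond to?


CDF(z) = 0.5 * (1 + erf(z/sqrt(2)))
erf(0.2263) = 0.251
CDF = 0.6255
Percentile rank = 0.6255 * 100 = 62.55

62.55


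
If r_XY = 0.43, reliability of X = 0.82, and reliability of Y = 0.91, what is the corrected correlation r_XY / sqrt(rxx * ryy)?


r_corrected = rxy / sqrt(rxx * ryy)
= 0.43 / sqrt(0.82 * 0.91)
= 0.43 / sqrt(0.7462)
= 0.43 / 0.863829
r_corrected = 0.4978

0.4978


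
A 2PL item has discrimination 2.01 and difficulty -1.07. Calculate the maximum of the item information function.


For 2PL, max info at theta = b = -1.07
I_max = a^2 / 4 = 2.01^2 / 4
= 4.0401 / 4
I_max = 1.01

1.01


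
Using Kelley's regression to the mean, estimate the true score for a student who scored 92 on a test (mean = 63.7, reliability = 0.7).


T_est = rxx * X + (1 - rxx) * mean
T_est = 0.7 * 92 + 0.3 * 63.7
T_est = 64.4 + 19.11
T_est = 83.51

83.51


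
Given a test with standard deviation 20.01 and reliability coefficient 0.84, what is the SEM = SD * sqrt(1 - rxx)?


SEM = SD * sqrt(1 - rxx)
SEM = 20.01 * sqrt(1 - 0.84)
SEM = 20.01 * sqrt(0.16) = 20.01 * 0.4
SEM = 8.004

8.004


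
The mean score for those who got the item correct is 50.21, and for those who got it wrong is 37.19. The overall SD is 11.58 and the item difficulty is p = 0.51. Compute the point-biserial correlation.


q = 1 - p = 0.49
rpb = ((M1 - M0) / SD) * sqrt(p * q)
rpb = ((50.21 - 37.19) / 11.58) * sqrt(0.51 * 0.49)
rpb = 0.5621

0.5621


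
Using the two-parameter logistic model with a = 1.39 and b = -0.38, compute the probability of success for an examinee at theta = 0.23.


a*(theta - b) = 1.39 * (0.23 - -0.38) = 0.8479
exp(-0.8479) = 0.4283
P = 1 / (1 + 0.4283)
P = 0.7001

0.7001


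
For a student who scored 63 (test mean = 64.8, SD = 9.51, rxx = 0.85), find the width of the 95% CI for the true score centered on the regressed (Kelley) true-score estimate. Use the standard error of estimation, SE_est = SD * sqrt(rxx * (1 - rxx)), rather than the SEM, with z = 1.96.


True score estimate = 0.85*63 + 0.15*64.8 = 63.27
SE_est = SD * sqrt(rxx * (1 - rxx)) = 9.51 * sqrt(0.85 * 0.15) = 9.51 * sqrt(0.1275) = 3.395749
CI = T_est +/- z * SE_est, so width = 2 * z * SE_est = 2 * 1.96 * 3.395749
Width = 13.3113

13.3113


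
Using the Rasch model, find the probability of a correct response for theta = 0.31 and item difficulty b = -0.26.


theta - b = 0.31 - -0.26 = 0.57
exp(-(theta - b)) = exp(-0.57) = 0.5655
P = 1 / (1 + 0.5655)
P = 0.6388

0.6388


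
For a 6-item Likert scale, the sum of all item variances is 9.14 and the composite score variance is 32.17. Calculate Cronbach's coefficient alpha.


alpha = (k/(k-1)) * (1 - sum(si^2)/s_total^2)
= (6/5) * (1 - 9.14/32.17)
alpha = 0.8591

0.8591


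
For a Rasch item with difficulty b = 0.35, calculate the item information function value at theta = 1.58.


P = 1/(1+exp(-(1.58-0.35))) = 0.7738
I = P*(1-P) = 0.7738 * 0.2262
I = 0.175

0.175


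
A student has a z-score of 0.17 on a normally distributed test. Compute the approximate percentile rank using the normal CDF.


CDF(z) = 0.5 * (1 + erf(z/sqrt(2)))
erf(0.1202) = 0.135
CDF = 0.5675
Percentile rank = 0.5675 * 100 = 56.75

56.75


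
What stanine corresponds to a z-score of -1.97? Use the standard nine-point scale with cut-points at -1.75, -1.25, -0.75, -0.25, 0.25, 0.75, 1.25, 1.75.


Stanine boundaries: [-1.75, -1.25, -0.75, -0.25, 0.25, 0.75, 1.25, 1.75]
z = -1.97
Check each boundary:
  z < -1.75
  z < -1.25
  z < -0.75
  z < -0.25
  z < 0.25
  z < 0.75
  z < 1.25
  z < 1.75
Highest qualifying boundary gives stanine = 1

1


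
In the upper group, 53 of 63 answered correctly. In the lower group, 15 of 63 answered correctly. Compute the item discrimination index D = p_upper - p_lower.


p_upper = 53/63 = 0.8413
p_lower = 15/63 = 0.2381
D = 0.8413 - 0.2381 = 0.6032

0.6032


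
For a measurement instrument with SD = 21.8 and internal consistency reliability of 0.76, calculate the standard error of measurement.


SEM = SD * sqrt(1 - rxx)
SEM = 21.8 * sqrt(1 - 0.76)
SEM = 21.8 * sqrt(0.24) = 21.8 * 0.489898
SEM = 10.6798

10.6798


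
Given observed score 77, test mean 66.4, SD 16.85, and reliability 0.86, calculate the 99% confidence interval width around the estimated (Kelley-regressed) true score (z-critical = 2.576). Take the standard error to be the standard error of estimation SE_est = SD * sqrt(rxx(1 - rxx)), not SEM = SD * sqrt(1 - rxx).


True score estimate = 0.86*77 + 0.14*66.4 = 75.516
SE_est = SD * sqrt(rxx * (1 - rxx)) = 16.85 * sqrt(0.86 * 0.14) = 16.85 * sqrt(0.1204) = 5.846731
CI = T_est +/- z * SE_est, so width = 2 * z * SE_est = 2 * 2.576 * 5.846731
Width = 30.1224

30.1224


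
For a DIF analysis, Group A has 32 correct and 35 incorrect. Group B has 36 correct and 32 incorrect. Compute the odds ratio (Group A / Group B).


Odds_A = 32/35 = 0.9143
Odds_B = 36/32 = 1.125
OR = Odds_A / Odds_B = 0.9143 / 1.125
Exactly, OR = (32 * 32) / (35 * 36) = 1024 / 1260
OR = 0.8127

0.8127


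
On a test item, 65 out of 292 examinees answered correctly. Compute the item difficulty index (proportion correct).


Item difficulty p = number correct / total examinees
p = 65 / 292
p = 0.2226

0.2226


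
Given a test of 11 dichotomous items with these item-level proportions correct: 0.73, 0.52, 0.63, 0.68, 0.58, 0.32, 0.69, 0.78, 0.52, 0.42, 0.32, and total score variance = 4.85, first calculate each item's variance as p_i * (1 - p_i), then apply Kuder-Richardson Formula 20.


For each item, compute p_i * q_i:
  Item 1: 0.73 * 0.27 = 0.1971
  Item 2: 0.52 * 0.48 = 0.2496
  Item 3: 0.63 * 0.37 = 0.2331
  Item 4: 0.68 * 0.32 = 0.2176
  Item 5: 0.58 * 0.42 = 0.2436
  Item 6: 0.32 * 0.68 = 0.2176
  Item 7: 0.69 * 0.31 = 0.2139
  Item 8: 0.78 * 0.22 = 0.1716
  Item 9: 0.52 * 0.48 = 0.2496
  Item 10: 0.42 * 0.58 = 0.2436
  Item 11: 0.32 * 0.68 = 0.2176
Sum(p_i * q_i) = 0.1971 + 0.2496 + 0.2331 + 0.2176 + 0.2436 + 0.2176 + 0.2139 + 0.1716 + 0.2496 + 0.2436 + 0.2176 = 2.4549
KR-20 = (k/(k-1)) * (1 - Sum(p_i*q_i) / Var_total)
= (11/10) * (1 - 2.4549/4.85)
= 1.1 * 0.4938
KR-20 = 0.5432

0.5432


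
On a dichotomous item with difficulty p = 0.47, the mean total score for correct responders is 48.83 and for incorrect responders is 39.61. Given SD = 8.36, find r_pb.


q = 1 - p = 0.53
rpb = ((M1 - M0) / SD) * sqrt(p * q)
rpb = ((48.83 - 39.61) / 8.36) * sqrt(0.47 * 0.53)
rpb = 0.5504

0.5504


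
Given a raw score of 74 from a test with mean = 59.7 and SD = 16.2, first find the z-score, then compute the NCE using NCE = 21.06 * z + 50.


z = (X - mean) / SD = (74 - 59.7) / 16.2
z = 14.3 / 16.2
z = 0.8827
NCE = NCE = 21.06z + 50
Carry z at full precision (z = 14.3 / 16.2) into the conversion:
NCE = 21.06 * (14.3 / 16.2) + 50 = 301.158 / 16.2 + 50
NCE = 18.59 + 50
NCE = 68.59

68.59


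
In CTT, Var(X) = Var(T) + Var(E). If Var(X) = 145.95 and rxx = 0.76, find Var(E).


var_true = rxx * var_obs = 0.76 * 145.95 = 110.922
var_error = var_obs - var_true
var_error = 145.95 - 110.922
var_error = 35.028

35.028


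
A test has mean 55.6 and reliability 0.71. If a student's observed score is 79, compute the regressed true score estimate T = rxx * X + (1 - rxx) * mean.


T_est = rxx * X + (1 - rxx) * mean
T_est = 0.71 * 79 + 0.29 * 55.6
T_est = 56.09 + 16.124
T_est = 72.214

72.214


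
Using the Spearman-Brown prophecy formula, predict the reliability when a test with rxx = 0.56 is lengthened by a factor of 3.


r_new = (n * rxx) / (1 + (n-1) * rxx)
r_new = (3 * 0.56) / (1 + 2 * 0.56)
r_new = 1.68 / 2.12
r_new = 0.7925

0.7925


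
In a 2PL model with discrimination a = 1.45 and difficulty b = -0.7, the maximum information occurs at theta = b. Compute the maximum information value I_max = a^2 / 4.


For 2PL, max info at theta = b = -0.7
I_max = a^2 / 4 = 1.45^2 / 4
= 2.1025 / 4
I_max = 0.5256

0.5256


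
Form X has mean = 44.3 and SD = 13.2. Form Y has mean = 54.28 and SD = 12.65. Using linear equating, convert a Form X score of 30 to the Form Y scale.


slope = SD_Y / SD_X = 12.65 / 13.2 ~ 0.9583
intercept = mean_Y - slope * mean_X = 54.28 - (12.65 / 13.2) * 44.3 ~ 11.8258
Y = slope * X + intercept. To avoid rounding drift from the rounded slope/intercept, evaluate the equivalent form Y = mean_Y + SD_Y * (X - mean_X) / SD_X at full precision:
Y = 54.28 + 12.65 * (30 - 44.3) / 13.2
Y = 54.28 - 12.65 * 14.3 / 13.2
Y = 54.28 - 180.895 / 13.2
Y = 54.28 - 13.7042
Y = 40.5758

40.5758


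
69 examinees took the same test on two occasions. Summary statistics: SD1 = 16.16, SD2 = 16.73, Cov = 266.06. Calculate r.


r = cov(X,Y) / (SD_X * SD_Y)
r = 266.06 / (16.16 * 16.73)
r = 266.06 / 270.3568
r = 0.9841

0.9841


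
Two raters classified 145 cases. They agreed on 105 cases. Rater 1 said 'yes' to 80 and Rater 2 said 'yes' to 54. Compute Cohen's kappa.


P_o = 105/145 = 0.724138
P_e = (80*54 + 65*91) / 21025 = 0.486801
kappa = (P_o - P_e) / (1 - P_e)
kappa = (0.724138 - 0.486801) / (1 - 0.486801)
kappa = 0.4625

0.4625


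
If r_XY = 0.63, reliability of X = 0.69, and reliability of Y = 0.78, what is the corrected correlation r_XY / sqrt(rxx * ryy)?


r_corrected = rxy / sqrt(rxx * ryy)
= 0.63 / sqrt(0.69 * 0.78)
= 0.63 / sqrt(0.5382)
= 0.63 / 0.733621
r_corrected = 0.8588

0.8588


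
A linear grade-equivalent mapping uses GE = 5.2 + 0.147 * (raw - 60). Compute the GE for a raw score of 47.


raw - median = 47 - 60 = -13
slope * diff = 0.147 * -13 = -1.911
GE = 5.2 + -1.911
GE = 3.289

3.289


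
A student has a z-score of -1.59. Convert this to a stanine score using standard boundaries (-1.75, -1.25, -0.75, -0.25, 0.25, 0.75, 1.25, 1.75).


Stanine boundaries: [-1.75, -1.25, -0.75, -0.25, 0.25, 0.75, 1.25, 1.75]
z = -1.59
Check each boundary:
  z >= -1.75 -> could be stanine 2
  z < -1.25
  z < -0.75
  z < -0.25
  z < 0.25
  z < 0.75
  z < 1.25
  z < 1.75
Highest qualifying boundary gives stanine = 2

2


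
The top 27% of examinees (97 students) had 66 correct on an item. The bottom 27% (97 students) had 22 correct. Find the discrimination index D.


p_upper = 66/97 = 0.6804
p_lower = 22/97 = 0.2268
D = 0.6804 - 0.2268 = 0.4536

0.4536


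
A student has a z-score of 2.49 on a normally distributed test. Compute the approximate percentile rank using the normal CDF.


CDF(z) = 0.5 * (1 + erf(z/sqrt(2)))
erf(1.7607) = 0.9872
CDF = 0.9936
Percentile rank = 0.9936 * 100 = 99.36

99.36


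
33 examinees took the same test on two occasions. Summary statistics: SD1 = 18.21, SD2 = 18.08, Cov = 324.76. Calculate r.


r = cov(X,Y) / (SD_X * SD_Y)
r = 324.76 / (18.21 * 18.08)
r = 324.76 / 329.2368
r = 0.9864

0.9864


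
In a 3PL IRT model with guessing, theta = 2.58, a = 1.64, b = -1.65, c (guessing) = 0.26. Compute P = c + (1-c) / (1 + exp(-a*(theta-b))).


logit = 1.64*(2.58 - -1.65) = 6.9372
P* = 1/(1 + exp(-6.9372)) = 0.999
P = 0.26 + (1 - 0.26) * 0.999
P = 0.9993

0.9993


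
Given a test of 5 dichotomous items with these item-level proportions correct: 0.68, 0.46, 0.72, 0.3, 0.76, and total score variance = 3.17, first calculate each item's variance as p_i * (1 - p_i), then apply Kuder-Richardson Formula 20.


For each item, compute p_i * q_i:
  Item 1: 0.68 * 0.32 = 0.2176
  Item 2: 0.46 * 0.54 = 0.2484
  Item 3: 0.72 * 0.28 = 0.2016
  Item 4: 0.3 * 0.7 = 0.21
  Item 5: 0.76 * 0.24 = 0.1824
Sum(p_i * q_i) = 0.2176 + 0.2484 + 0.2016 + 0.21 + 0.1824 = 1.06
KR-20 = (k/(k-1)) * (1 - Sum(p_i*q_i) / Var_total)
= (5/4) * (1 - 1.06/3.17)
= 1.25 * 0.6656
KR-20 = 0.832

0.832


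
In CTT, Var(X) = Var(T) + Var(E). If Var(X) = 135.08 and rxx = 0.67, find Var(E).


var_true = rxx * var_obs = 0.67 * 135.08 = 90.5036
var_error = var_obs - var_true
var_error = 135.08 - 90.5036
var_error = 44.5764

44.5764


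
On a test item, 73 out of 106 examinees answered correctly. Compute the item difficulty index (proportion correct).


Item difficulty p = number correct / total examinees
p = 73 / 106
p = 0.6887

0.6887


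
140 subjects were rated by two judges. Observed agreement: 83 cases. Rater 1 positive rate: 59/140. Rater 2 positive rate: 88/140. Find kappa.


P_o = 83/140 = 0.592857
P_e = (59*88 + 81*52) / 19600 = 0.479796
kappa = (P_o - P_e) / (1 - P_e)
kappa = (0.592857 - 0.479796) / (1 - 0.479796)
kappa = 0.2173

0.2173


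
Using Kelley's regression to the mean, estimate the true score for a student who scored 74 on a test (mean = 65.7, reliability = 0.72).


T_est = rxx * X + (1 - rxx) * mean
T_est = 0.72 * 74 + 0.28 * 65.7
T_est = 53.28 + 18.396
T_est = 71.676

71.676


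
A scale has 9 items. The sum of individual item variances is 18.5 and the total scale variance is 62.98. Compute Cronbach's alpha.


alpha = (k/(k-1)) * (1 - sum(si^2)/s_total^2)
= (9/8) * (1 - 18.5/62.98)
alpha = 0.7945

0.7945


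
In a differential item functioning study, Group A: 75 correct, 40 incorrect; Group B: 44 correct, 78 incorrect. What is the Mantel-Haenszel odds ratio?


Odds_A = 75/40 = 1.875
Odds_B = 44/78 = 0.5641
OR = Odds_A / Odds_B = 1.875 / 0.5641
Exactly, OR = (75 * 78) / (40 * 44) = 5850 / 1760
OR = 3.3239

3.3239


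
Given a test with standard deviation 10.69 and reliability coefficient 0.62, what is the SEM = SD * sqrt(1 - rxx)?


SEM = SD * sqrt(1 - rxx)
SEM = 10.69 * sqrt(1 - 0.62)
SEM = 10.69 * sqrt(0.38) = 10.69 * 0.616441
SEM = 6.5898

6.5898


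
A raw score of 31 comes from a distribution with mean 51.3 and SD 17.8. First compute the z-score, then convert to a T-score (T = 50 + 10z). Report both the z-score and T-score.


z = (X - mean) / SD = (31 - 51.3) / 17.8
z = -20.3 / 17.8
z = -1.1404
T-score = T = 50 + 10z
Carry z at full precision (z = -20.3 / 17.8) into the conversion:
T-score = 50 + 10 * (-20.3 / 17.8) = 50 + -203 / 17.8
T-score = 50 + -11.4045
T-score = 38.5955

38.5955


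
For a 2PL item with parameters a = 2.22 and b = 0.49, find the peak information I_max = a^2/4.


For 2PL, max info at theta = b = 0.49
I_max = a^2 / 4 = 2.22^2 / 4
= 4.9284 / 4
I_max = 1.2321

1.2321


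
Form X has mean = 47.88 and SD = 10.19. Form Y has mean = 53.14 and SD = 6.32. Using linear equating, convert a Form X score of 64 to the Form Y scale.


slope = SD_Y / SD_X = 6.32 / 10.19 ~ 0.6202
intercept = mean_Y - slope * mean_X = 53.14 - (6.32 / 10.19) * 47.88 ~ 23.4441
Y = slope * X + intercept. To avoid rounding drift from the rounded slope/intercept, evaluate the equivalent form Y = mean_Y + SD_Y * (X - mean_X) / SD_X at full precision:
Y = 53.14 + 6.32 * (64 - 47.88) / 10.19
Y = 53.14 + 6.32 * 16.12 / 10.19
Y = 53.14 + 101.8784 / 10.19
Y = 53.14 + 9.9979
Y = 63.1379

63.1379


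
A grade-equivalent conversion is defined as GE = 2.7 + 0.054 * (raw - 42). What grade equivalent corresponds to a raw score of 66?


raw - median = 66 - 42 = 24
slope * diff = 0.054 * 24 = 1.296
GE = 2.7 + 1.296
GE = 3.996

3.996


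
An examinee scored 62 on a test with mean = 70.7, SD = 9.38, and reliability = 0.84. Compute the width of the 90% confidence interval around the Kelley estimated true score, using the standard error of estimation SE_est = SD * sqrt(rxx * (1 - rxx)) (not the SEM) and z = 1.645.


True score estimate = 0.84*62 + 0.16*70.7 = 63.392
SE_est = SD * sqrt(rxx * (1 - rxx)) = 9.38 * sqrt(0.84 * 0.16) = 9.38 * sqrt(0.1344) = 3.438765
CI = T_est +/- z * SE_est, so width = 2 * z * SE_est = 2 * 1.645 * 3.438765
Width = 11.3135

11.3135


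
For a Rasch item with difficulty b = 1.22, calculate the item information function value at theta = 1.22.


P = 1/(1+exp(-(1.22-1.22))) = 0.5
I = P*(1-P) = 0.5 * 0.5
I = 0.25

0.25


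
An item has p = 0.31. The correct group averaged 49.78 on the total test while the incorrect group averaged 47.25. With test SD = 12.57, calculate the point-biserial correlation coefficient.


q = 1 - p = 0.69
rpb = ((M1 - M0) / SD) * sqrt(p * q)
rpb = ((49.78 - 47.25) / 12.57) * sqrt(0.31 * 0.69)
rpb = 0.0931

0.0931


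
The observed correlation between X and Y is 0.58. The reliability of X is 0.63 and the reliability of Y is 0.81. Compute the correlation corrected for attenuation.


r_corrected = rxy / sqrt(rxx * ryy)
= 0.58 / sqrt(0.63 * 0.81)
= 0.58 / sqrt(0.5103)
= 0.58 / 0.714353
r_corrected = 0.8119

0.8119


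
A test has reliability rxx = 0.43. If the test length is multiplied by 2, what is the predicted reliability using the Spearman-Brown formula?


r_new = (n * rxx) / (1 + (n-1) * rxx)
r_new = (2 * 0.43) / (1 + 1 * 0.43)
r_new = 0.86 / 1.43
r_new = 0.6014

0.6014


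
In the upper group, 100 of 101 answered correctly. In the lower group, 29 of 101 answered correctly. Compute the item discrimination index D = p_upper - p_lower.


p_upper = 100/101 = 0.9901
p_lower = 29/101 = 0.2871
D = 0.9901 - 0.2871 = 0.703

0.703


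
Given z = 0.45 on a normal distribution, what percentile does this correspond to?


CDF(z) = 0.5 * (1 + erf(z/sqrt(2)))
erf(0.3182) = 0.3473
CDF = 0.6736
Percentile rank = 0.6736 * 100 = 67.36

67.36


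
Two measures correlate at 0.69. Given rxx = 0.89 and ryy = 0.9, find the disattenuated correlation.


r_corrected = rxy / sqrt(rxx * ryy)
= 0.69 / sqrt(0.89 * 0.9)
= 0.69 / sqrt(0.801)
= 0.69 / 0.894986
r_corrected = 0.771

0.771


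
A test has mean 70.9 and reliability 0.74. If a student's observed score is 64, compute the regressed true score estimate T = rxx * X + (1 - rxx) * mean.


T_est = rxx * X + (1 - rxx) * mean
T_est = 0.74 * 64 + 0.26 * 70.9
T_est = 47.36 + 18.434
T_est = 65.794

65.794


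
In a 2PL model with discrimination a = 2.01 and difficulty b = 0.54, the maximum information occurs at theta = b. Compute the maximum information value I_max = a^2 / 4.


For 2PL, max info at theta = b = 0.54
I_max = a^2 / 4 = 2.01^2 / 4
= 4.0401 / 4
I_max = 1.01

1.01


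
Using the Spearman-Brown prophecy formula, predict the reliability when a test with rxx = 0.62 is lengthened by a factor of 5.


r_new = (n * rxx) / (1 + (n-1) * rxx)
r_new = (5 * 0.62) / (1 + 4 * 0.62)
r_new = 3.1 / 3.48
r_new = 0.8908

0.8908


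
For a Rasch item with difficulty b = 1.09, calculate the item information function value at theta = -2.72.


P = 1/(1+exp(-(-2.72-1.09))) = 0.0217
I = P*(1-P) = 0.0217 * 0.9783
I = 0.0212

0.0212


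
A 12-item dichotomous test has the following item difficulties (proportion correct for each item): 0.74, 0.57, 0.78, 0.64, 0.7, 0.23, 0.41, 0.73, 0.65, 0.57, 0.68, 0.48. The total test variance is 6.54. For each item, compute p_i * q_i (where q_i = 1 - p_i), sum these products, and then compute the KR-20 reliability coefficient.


For each item, compute p_i * q_i:
  Item 1: 0.74 * 0.26 = 0.1924
  Item 2: 0.57 * 0.43 = 0.2451
  Item 3: 0.78 * 0.22 = 0.1716
  Item 4: 0.64 * 0.36 = 0.2304
  Item 5: 0.7 * 0.3 = 0.21
  Item 6: 0.23 * 0.77 = 0.1771
  Item 7: 0.41 * 0.59 = 0.2419
  Item 8: 0.73 * 0.27 = 0.1971
  Item 9: 0.65 * 0.35 = 0.2275
  Item 10: 0.57 * 0.43 = 0.2451
  Item 11: 0.68 * 0.32 = 0.2176
  Item 12: 0.48 * 0.52 = 0.2496
Sum(p_i * q_i) = 0.1924 + 0.2451 + 0.1716 + 0.2304 + 0.21 + 0.1771 + 0.2419 + 0.1971 + 0.2275 + 0.2451 + 0.2176 + 0.2496 = 2.6054
KR-20 = (k/(k-1)) * (1 - Sum(p_i*q_i) / Var_total)
= (12/11) * (1 - 2.6054/6.54)
= 1.0909 * 0.6016
KR-20 = 0.6563

0.6563


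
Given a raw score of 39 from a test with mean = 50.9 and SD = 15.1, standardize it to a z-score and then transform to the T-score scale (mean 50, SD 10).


z = (X - mean) / SD = (39 - 50.9) / 15.1
z = -11.9 / 15.1
z = -0.7881
T-score = T = 50 + 10z
Carry z at full precision (z = -11.9 / 15.1) into the conversion:
T-score = 50 + 10 * (-11.9 / 15.1) = 50 + -119 / 15.1
T-score = 50 + -7.8808
T-score = 42.1192

42.1192


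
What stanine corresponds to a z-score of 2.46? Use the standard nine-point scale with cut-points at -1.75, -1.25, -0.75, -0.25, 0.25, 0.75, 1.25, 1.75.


Stanine boundaries: [-1.75, -1.25, -0.75, -0.25, 0.25, 0.75, 1.25, 1.75]
z = 2.46
Check each boundary:
  z >= -1.75 -> could be stanine 2
  z >= -1.25 -> could be stanine 3
  z >= -0.75 -> could be stanine 4
  z >= -0.25 -> could be stanine 5
  z >= 0.25 -> could be stanine 6
  z >= 0.75 -> could be stanine 7
  z >= 1.25 -> could be stanine 8
  z >= 1.75 -> could be stanine 9
Highest qualifying boundary gives stanine = 9

9


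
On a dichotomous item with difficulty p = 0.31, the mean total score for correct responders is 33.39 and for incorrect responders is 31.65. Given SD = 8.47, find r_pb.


q = 1 - p = 0.69
rpb = ((M1 - M0) / SD) * sqrt(p * q)
rpb = ((33.39 - 31.65) / 8.47) * sqrt(0.31 * 0.69)
rpb = 0.095

0.095


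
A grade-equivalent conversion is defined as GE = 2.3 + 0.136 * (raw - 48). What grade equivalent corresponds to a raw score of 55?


raw - median = 55 - 48 = 7
slope * diff = 0.136 * 7 = 0.952
GE = 2.3 + 0.952
GE = 3.252

3.252


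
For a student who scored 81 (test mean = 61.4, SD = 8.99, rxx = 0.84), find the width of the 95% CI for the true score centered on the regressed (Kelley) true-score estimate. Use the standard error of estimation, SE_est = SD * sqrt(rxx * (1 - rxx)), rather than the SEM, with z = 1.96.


True score estimate = 0.84*81 + 0.16*61.4 = 77.864
SE_est = SD * sqrt(rxx * (1 - rxx)) = 8.99 * sqrt(0.84 * 0.16) = 8.99 * sqrt(0.1344) = 3.295788
CI = T_est +/- z * SE_est, so width = 2 * z * SE_est = 2 * 1.96 * 3.295788
Width = 12.9195

12.9195


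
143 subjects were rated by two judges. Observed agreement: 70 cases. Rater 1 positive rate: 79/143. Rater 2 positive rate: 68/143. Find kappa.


P_o = 70/143 = 0.48951
P_e = (79*68 + 64*75) / 20449 = 0.497433
kappa = (P_o - P_e) / (1 - P_e)
kappa = (0.48951 - 0.497433) / (1 - 0.497433)
kappa = -0.0158

-0.0158


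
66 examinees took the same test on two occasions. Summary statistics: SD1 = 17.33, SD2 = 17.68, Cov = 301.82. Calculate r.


r = cov(X,Y) / (SD_X * SD_Y)
r = 301.82 / (17.33 * 17.68)
r = 301.82 / 306.3944
r = 0.9851

0.9851


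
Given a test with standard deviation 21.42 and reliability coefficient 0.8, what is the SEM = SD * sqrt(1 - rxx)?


SEM = SD * sqrt(1 - rxx)
SEM = 21.42 * sqrt(1 - 0.8)
SEM = 21.42 * sqrt(0.2) = 21.42 * 0.447214
SEM = 9.5793

9.5793


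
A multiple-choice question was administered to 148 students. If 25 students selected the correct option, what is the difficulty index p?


Item difficulty p = number correct / total examinees
p = 25 / 148
p = 0.1689

0.1689


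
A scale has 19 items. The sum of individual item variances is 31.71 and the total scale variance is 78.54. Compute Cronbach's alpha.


alpha = (k/(k-1)) * (1 - sum(si^2)/s_total^2)
= (19/18) * (1 - 31.71/78.54)
alpha = 0.6294

0.6294


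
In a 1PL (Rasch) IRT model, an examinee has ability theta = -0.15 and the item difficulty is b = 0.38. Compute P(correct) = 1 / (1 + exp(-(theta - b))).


theta - b = -0.15 - 0.38 = -0.53
exp(-(theta - b)) = exp(0.53) = 1.6989
P = 1 / (1 + 1.6989)
P = 0.3705

0.3705


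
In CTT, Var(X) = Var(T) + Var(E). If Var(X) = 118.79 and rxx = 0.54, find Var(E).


var_true = rxx * var_obs = 0.54 * 118.79 = 64.1466
var_error = var_obs - var_true
var_error = 118.79 - 64.1466
var_error = 54.6434

54.6434


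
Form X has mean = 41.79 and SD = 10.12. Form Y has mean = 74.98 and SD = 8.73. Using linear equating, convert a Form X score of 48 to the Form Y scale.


slope = SD_Y / SD_X = 8.73 / 10.12 ~ 0.8626
intercept = mean_Y - slope * mean_X = 74.98 - (8.73 / 10.12) * 41.79 ~ 38.9299
Y = slope * X + intercept. To avoid rounding drift from the rounded slope/intercept, evaluate the equivalent form Y = mean_Y + SD_Y * (X - mean_X) / SD_X at full precision:
Y = 74.98 + 8.73 * (48 - 41.79) / 10.12
Y = 74.98 + 8.73 * 6.21 / 10.12
Y = 74.98 + 54.2133 / 10.12
Y = 74.98 + 5.357
Y = 80.337

80.337


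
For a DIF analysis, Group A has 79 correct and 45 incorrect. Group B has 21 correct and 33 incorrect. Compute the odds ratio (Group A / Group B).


Odds_A = 79/45 = 1.7556
Odds_B = 21/33 = 0.6364
OR = Odds_A / Odds_B = 1.7556 / 0.6364
Exactly, OR = (79 * 33) / (45 * 21) = 2607 / 945
OR = 2.7587

2.7587


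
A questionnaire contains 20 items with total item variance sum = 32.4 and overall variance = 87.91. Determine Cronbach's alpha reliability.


alpha = (k/(k-1)) * (1 - sum(si^2)/s_total^2)
= (20/19) * (1 - 32.4/87.91)
alpha = 0.6647

0.6647


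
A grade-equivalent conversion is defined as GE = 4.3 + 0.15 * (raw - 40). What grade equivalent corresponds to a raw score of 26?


raw - median = 26 - 40 = -14
slope * diff = 0.15 * -14 = -2.1
GE = 4.3 + -2.1
GE = 2.2

2.2


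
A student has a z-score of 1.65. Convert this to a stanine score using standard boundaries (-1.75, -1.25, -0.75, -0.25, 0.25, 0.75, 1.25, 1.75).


Stanine boundaries: [-1.75, -1.25, -0.75, -0.25, 0.25, 0.75, 1.25, 1.75]
z = 1.65
Check each boundary:
  z >= -1.75 -> could be stanine 2
  z >= -1.25 -> could be stanine 3
  z >= -0.75 -> could be stanine 4
  z >= -0.25 -> could be stanine 5
  z >= 0.25 -> could be stanine 6
  z >= 0.75 -> could be stanine 7
  z >= 1.25 -> could be stanine 8
  z < 1.75
Highest qualifying boundary gives stanine = 8

8


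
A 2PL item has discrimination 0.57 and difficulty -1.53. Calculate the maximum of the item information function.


For 2PL, max info at theta = b = -1.53
I_max = a^2 / 4 = 0.57^2 / 4
= 0.3249 / 4
I_max = 0.0812

0.0812


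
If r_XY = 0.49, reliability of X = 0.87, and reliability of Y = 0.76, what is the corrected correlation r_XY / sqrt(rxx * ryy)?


r_corrected = rxy / sqrt(rxx * ryy)
= 0.49 / sqrt(0.87 * 0.76)
= 0.49 / sqrt(0.6612)
= 0.49 / 0.813142
r_corrected = 0.6026

0.6026


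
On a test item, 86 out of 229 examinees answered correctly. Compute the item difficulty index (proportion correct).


Item difficulty p = number correct / total examinees
p = 86 / 229
p = 0.3755

0.3755


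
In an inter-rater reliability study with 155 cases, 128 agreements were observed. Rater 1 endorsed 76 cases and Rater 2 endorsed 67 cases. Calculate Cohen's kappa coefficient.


P_o = 128/155 = 0.825806
P_e = (76*67 + 79*88) / 24025 = 0.501311
kappa = (P_o - P_e) / (1 - P_e)
kappa = (0.825806 - 0.501311) / (1 - 0.501311)
kappa = 0.6507

0.6507


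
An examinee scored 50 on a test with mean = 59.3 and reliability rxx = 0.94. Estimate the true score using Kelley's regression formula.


T_est = rxx * X + (1 - rxx) * mean
T_est = 0.94 * 50 + 0.06 * 59.3
T_est = 47.0 + 3.558
T_est = 50.558

50.558


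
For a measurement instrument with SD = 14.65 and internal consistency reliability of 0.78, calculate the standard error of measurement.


SEM = SD * sqrt(1 - rxx)
SEM = 14.65 * sqrt(1 - 0.78)
SEM = 14.65 * sqrt(0.22) = 14.65 * 0.469042
SEM = 6.8715

6.8715


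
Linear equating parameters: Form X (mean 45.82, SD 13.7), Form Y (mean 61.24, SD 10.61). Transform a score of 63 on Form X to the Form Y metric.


slope = SD_Y / SD_X = 10.61 / 13.7 ~ 0.7745
intercept = mean_Y - slope * mean_X = 61.24 - (10.61 / 13.7) * 45.82 ~ 25.7546
Y = slope * X + intercept. To avoid rounding drift from the rounded slope/intercept, evaluate the equivalent form Y = mean_Y + SD_Y * (X - mean_X) / SD_X at full precision:
Y = 61.24 + 10.61 * (63 - 45.82) / 13.7
Y = 61.24 + 10.61 * 17.18 / 13.7
Y = 61.24 + 182.2798 / 13.7
Y = 61.24 + 13.3051
Y = 74.5451

74.5451


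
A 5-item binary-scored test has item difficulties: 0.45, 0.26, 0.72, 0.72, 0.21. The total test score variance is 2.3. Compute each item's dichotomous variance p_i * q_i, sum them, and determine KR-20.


For each item, compute p_i * q_i:
  Item 1: 0.45 * 0.55 = 0.2475
  Item 2: 0.26 * 0.74 = 0.1924
  Item 3: 0.72 * 0.28 = 0.2016
  Item 4: 0.72 * 0.28 = 0.2016
  Item 5: 0.21 * 0.79 = 0.1659
Sum(p_i * q_i) = 0.2475 + 0.1924 + 0.2016 + 0.2016 + 0.1659 = 1.009
KR-20 = (k/(k-1)) * (1 - Sum(p_i*q_i) / Var_total)
= (5/4) * (1 - 1.009/2.3)
= 1.25 * 0.5613
KR-20 = 0.7016

0.7016


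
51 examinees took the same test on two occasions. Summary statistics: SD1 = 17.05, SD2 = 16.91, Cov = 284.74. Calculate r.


r = cov(X,Y) / (SD_X * SD_Y)
r = 284.74 / (17.05 * 16.91)
r = 284.74 / 288.3155
r = 0.9876

0.9876


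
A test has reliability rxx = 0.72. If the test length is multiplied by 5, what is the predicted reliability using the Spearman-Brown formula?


r_new = (n * rxx) / (1 + (n-1) * rxx)
r_new = (5 * 0.72) / (1 + 4 * 0.72)
r_new = 3.6 / 3.88
r_new = 0.9278

0.9278


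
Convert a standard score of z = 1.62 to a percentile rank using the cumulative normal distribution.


CDF(z) = 0.5 * (1 + erf(z/sqrt(2)))
erf(1.1455) = 0.8948
CDF = 0.9474
Percentile rank = 0.9474 * 100 = 94.74

94.74


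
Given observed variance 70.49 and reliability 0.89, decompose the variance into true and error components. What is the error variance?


var_true = rxx * var_obs = 0.89 * 70.49 = 62.7361
var_error = var_obs - var_true
var_error = 70.49 - 62.7361
var_error = 7.7539

7.7539


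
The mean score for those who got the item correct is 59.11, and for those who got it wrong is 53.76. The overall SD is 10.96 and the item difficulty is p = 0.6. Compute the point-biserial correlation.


q = 1 - p = 0.4
rpb = ((M1 - M0) / SD) * sqrt(p * q)
rpb = ((59.11 - 53.76) / 10.96) * sqrt(0.6 * 0.4)
rpb = 0.2391

0.2391


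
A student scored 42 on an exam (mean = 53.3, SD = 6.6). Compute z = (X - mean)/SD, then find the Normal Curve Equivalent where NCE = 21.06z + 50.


z = (X - mean) / SD = (42 - 53.3) / 6.6
z = -11.3 / 6.6
z = -1.7121
NCE = NCE = 21.06z + 50
Carry z at full precision (z = -11.3 / 6.6) into the conversion:
NCE = 21.06 * (-11.3 / 6.6) + 50 = -237.978 / 6.6 + 50
NCE = -36.0573 + 50
NCE = 13.9427

13.9427


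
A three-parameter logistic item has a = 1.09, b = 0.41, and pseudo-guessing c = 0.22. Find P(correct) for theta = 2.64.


logit = 1.09*(2.64 - 0.41) = 2.4307
P* = 1/(1 + exp(-2.4307)) = 0.9191
P = 0.22 + (1 - 0.22) * 0.9191
P = 0.9369

0.9369


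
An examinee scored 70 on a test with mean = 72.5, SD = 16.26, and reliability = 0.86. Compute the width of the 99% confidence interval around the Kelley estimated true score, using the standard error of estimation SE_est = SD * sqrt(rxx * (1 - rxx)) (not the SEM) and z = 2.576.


True score estimate = 0.86*70 + 0.14*72.5 = 70.35
SE_est = SD * sqrt(rxx * (1 - rxx)) = 16.26 * sqrt(0.86 * 0.14) = 16.26 * sqrt(0.1204) = 5.642009
CI = T_est +/- z * SE_est, so width = 2 * z * SE_est = 2 * 2.576 * 5.642009
Width = 29.0676

29.0676


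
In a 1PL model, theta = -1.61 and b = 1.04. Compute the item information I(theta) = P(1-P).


P = 1/(1+exp(-(-1.61-1.04))) = 0.066
I = P*(1-P) = 0.066 * 0.934
I = 0.0616

0.0616


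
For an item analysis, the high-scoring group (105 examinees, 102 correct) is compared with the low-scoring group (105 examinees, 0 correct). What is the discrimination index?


p_upper = 102/105 = 0.9714
p_lower = 0/105 = 0.0
D = 0.9714 - 0.0 = 0.9714

0.9714


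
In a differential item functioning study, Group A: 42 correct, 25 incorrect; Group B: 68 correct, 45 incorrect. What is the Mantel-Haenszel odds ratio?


Odds_A = 42/25 = 1.68
Odds_B = 68/45 = 1.5111
OR = Odds_A / Odds_B = 1.68 / 1.5111
Exactly, OR = (42 * 45) / (25 * 68) = 1890 / 1700
OR = 1.1118

1.1118


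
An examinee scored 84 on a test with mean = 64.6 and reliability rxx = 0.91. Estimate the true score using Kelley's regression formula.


T_est = rxx * X + (1 - rxx) * mean
T_est = 0.91 * 84 + 0.09 * 64.6
T_est = 76.44 + 5.814
T_est = 82.254

82.254


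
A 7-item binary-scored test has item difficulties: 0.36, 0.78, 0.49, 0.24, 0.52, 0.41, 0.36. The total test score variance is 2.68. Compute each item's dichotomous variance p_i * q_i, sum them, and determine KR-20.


For each item, compute p_i * q_i:
  Item 1: 0.36 * 0.64 = 0.2304
  Item 2: 0.78 * 0.22 = 0.1716
  Item 3: 0.49 * 0.51 = 0.2499
  Item 4: 0.24 * 0.76 = 0.1824
  Item 5: 0.52 * 0.48 = 0.2496
  Item 6: 0.41 * 0.59 = 0.2419
  Item 7: 0.36 * 0.64 = 0.2304
Sum(p_i * q_i) = 0.2304 + 0.1716 + 0.2499 + 0.1824 + 0.2496 + 0.2419 + 0.2304 = 1.5562
KR-20 = (k/(k-1)) * (1 - Sum(p_i*q_i) / Var_total)
= (7/6) * (1 - 1.5562/2.68)
= 1.1667 * 0.4193
KR-20 = 0.4892

0.4892


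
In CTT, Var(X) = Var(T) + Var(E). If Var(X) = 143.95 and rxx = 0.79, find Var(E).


var_true = rxx * var_obs = 0.79 * 143.95 = 113.7205
var_error = var_obs - var_true
var_error = 143.95 - 113.7205
var_error = 30.2295

30.2295


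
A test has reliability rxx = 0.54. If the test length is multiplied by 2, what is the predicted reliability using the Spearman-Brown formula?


r_new = (n * rxx) / (1 + (n-1) * rxx)
r_new = (2 * 0.54) / (1 + 1 * 0.54)
r_new = 1.08 / 1.54
r_new = 0.7013

0.7013


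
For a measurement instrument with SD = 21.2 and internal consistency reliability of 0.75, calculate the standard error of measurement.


SEM = SD * sqrt(1 - rxx)
SEM = 21.2 * sqrt(1 - 0.75)
SEM = 21.2 * sqrt(0.25) = 21.2 * 0.5
SEM = 10.6

10.6


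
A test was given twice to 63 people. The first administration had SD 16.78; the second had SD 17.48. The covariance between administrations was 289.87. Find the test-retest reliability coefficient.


r = cov(X,Y) / (SD_X * SD_Y)
r = 289.87 / (16.78 * 17.48)
r = 289.87 / 293.3144
r = 0.9883

0.9883


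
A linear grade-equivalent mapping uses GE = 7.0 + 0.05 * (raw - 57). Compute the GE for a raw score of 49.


raw - median = 49 - 57 = -8
slope * diff = 0.05 * -8 = -0.4
GE = 7.0 + -0.4
GE = 6.6

6.6


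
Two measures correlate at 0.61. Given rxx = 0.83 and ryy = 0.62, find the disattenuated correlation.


r_corrected = rxy / sqrt(rxx * ryy)
= 0.61 / sqrt(0.83 * 0.62)
= 0.61 / sqrt(0.5146)
= 0.61 / 0.717356
r_corrected = 0.8503

0.8503


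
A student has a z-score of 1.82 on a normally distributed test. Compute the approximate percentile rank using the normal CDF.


CDF(z) = 0.5 * (1 + erf(z/sqrt(2)))
erf(1.2869) = 0.9312
CDF = 0.9656
Percentile rank = 0.9656 * 100 = 96.56

96.56


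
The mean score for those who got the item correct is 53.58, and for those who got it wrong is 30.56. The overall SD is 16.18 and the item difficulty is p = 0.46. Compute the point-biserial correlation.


q = 1 - p = 0.54
rpb = ((M1 - M0) / SD) * sqrt(p * q)
rpb = ((53.58 - 30.56) / 16.18) * sqrt(0.46 * 0.54)
rpb = 0.7091

0.7091


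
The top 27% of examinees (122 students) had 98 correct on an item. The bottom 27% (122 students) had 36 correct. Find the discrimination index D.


p_upper = 98/122 = 0.8033
p_lower = 36/122 = 0.2951
D = 0.8033 - 0.2951 = 0.5082

0.5082


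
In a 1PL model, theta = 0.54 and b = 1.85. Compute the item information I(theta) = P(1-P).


P = 1/(1+exp(-(0.54-1.85))) = 0.2125
I = P*(1-P) = 0.2125 * 0.7875
I = 0.1673

0.1673


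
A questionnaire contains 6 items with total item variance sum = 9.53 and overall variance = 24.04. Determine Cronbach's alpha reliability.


alpha = (k/(k-1)) * (1 - sum(si^2)/s_total^2)
= (6/5) * (1 - 9.53/24.04)
alpha = 0.7243

0.7243


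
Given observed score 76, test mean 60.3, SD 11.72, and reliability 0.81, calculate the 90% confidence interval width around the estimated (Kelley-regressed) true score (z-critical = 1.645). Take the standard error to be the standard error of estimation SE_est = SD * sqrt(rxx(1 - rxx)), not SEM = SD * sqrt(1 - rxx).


True score estimate = 0.81*76 + 0.19*60.3 = 73.017
SE_est = SD * sqrt(rxx * (1 - rxx)) = 11.72 * sqrt(0.81 * 0.19) = 11.72 * sqrt(0.1539) = 4.597767
CI = T_est +/- z * SE_est, so width = 2 * z * SE_est = 2 * 1.645 * 4.597767
Width = 15.1267

15.1267


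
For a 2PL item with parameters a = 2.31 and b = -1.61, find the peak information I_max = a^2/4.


For 2PL, max info at theta = b = -1.61
I_max = a^2 / 4 = 2.31^2 / 4
= 5.3361 / 4
I_max = 1.334

1.334


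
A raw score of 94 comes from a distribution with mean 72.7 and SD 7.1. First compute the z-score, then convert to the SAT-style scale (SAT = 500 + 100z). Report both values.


z = (X - mean) / SD = (94 - 72.7) / 7.1
z = 21.3 / 7.1
z = 3.0
SAT-scale = SAT = 500 + 100z
Carry z at full precision (z = 21.3 / 7.1) into the conversion:
SAT-scale = 500 + 100 * (21.3 / 7.1) = 500 + 2130 / 7.1
SAT-scale = 500 + 300.0
SAT-scale = 800.0

800.0


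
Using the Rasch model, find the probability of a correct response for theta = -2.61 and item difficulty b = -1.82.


theta - b = -2.61 - -1.82 = -0.79
exp(-(theta - b)) = exp(0.79) = 2.2034
P = 1 / (1 + 2.2034)
P = 0.3122

0.3122


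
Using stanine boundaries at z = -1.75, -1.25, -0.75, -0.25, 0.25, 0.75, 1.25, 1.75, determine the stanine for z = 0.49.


Stanine boundaries: [-1.75, -1.25, -0.75, -0.25, 0.25, 0.75, 1.25, 1.75]
z = 0.49
Check each boundary:
  z >= -1.75 -> could be stanine 2
  z >= -1.25 -> could be stanine 3
  z >= -0.75 -> could be stanine 4
  z >= -0.25 -> could be stanine 5
  z >= 0.25 -> could be stanine 6
  z < 0.75
  z < 1.25
  z < 1.75
Highest qualifying boundary gives stanine = 6

6


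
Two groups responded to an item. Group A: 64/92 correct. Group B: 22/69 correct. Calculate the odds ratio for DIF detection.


Odds_A = 64/28 = 2.2857
Odds_B = 22/47 = 0.4681
OR = Odds_A / Odds_B = 2.2857 / 0.4681
Exactly, OR = (64 * 47) / (28 * 22) = 3008 / 616
OR = 4.8831

4.8831


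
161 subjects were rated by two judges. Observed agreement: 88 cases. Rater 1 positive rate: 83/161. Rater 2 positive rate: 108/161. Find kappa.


P_o = 88/161 = 0.546584
P_e = (83*108 + 78*53) / 25921 = 0.505305
kappa = (P_o - P_e) / (1 - P_e)
kappa = (0.546584 - 0.505305) / (1 - 0.505305)
kappa = 0.0834

0.0834


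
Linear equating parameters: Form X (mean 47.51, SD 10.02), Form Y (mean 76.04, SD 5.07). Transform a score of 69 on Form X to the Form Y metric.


slope = SD_Y / SD_X = 5.07 / 10.02 ~ 0.506
intercept = mean_Y - slope * mean_X = 76.04 - (5.07 / 10.02) * 47.51 ~ 52.0005
Y = slope * X + intercept. To avoid rounding drift from the rounded slope/intercept, evaluate the equivalent form Y = mean_Y + SD_Y * (X - mean_X) / SD_X at full precision:
Y = 76.04 + 5.07 * (69 - 47.51) / 10.02
Y = 76.04 + 5.07 * 21.49 / 10.02
Y = 76.04 + 108.9543 / 10.02
Y = 76.04 + 10.8737
Y = 86.9137

86.9137


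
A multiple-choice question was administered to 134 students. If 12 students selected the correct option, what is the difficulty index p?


Item difficulty p = number correct / total examinees
p = 12 / 134
p = 0.0896

0.0896


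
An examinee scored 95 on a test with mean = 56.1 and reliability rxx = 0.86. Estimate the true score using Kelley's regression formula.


T_est = rxx * X + (1 - rxx) * mean
T_est = 0.86 * 95 + 0.14 * 56.1
T_est = 81.7 + 7.854
T_est = 89.554

89.554
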